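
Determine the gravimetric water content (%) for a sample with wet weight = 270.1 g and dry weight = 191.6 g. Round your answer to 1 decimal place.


Step 1: Water mass = wet - dry = 270.1 - 191.6 = 78.5 g
Step 2: w = 100 * water mass / dry mass
Step 3: w = 100 * 78.5 / 191.6 = 41.0%

41.0


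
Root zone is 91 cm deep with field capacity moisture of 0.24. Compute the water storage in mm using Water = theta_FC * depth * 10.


Step 1: Water (mm) = theta_FC * depth (cm) * 10
Step 2: Water = 0.24 * 91 * 10
Step 3: Water = 218.4 mm

218.4


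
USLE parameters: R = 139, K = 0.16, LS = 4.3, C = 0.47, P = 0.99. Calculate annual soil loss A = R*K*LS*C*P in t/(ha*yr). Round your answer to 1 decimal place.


Step 1: A = R * K * LS * C * P
Step 2: R * K = 139 * 0.16 = 22.24
Step 3: (R*K) * LS = 22.24 * 4.3 = 95.632
Step 4: * C * P = 95.632 * 0.47 * 0.99 = 44.5
Step 5: A = 44.5 t/(ha*yr)

44.5


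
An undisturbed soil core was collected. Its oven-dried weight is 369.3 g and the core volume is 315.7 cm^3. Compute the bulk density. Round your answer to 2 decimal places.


Step 1: Identify the formula: BD = dry mass / volume
Step 2: Substitute values: BD = 369.3 / 315.7
Step 3: BD = 1.17 g/cm^3

1.17


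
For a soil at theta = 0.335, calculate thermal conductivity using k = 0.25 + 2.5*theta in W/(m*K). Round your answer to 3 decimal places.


Step 1: k = 0.25 + 2.5 * theta
Step 2: k = 0.25 + 2.5 * 0.335
Step 3: k = 0.25 + 0.838
Step 4: k = 1.088 W/(m*K)

1.088


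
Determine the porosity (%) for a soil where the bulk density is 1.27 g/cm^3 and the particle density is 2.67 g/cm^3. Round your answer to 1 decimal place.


Step 1: Formula: n = 100 * (1 - BD / PD)
Step 2: n = 100 * (1 - 1.27 / 2.67)
Step 3: n = 100 * (1 - 0.47566)
Step 4: n = 52.4%

52.4


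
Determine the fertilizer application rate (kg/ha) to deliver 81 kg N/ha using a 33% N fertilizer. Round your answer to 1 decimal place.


Step 1: Fertilizer rate = target N / (N content / 100)
Step 2: Rate = 81 / (33 / 100)
Step 3: Rate = 81 / 0.33
Step 4: Rate = 245.5 kg/ha

245.5


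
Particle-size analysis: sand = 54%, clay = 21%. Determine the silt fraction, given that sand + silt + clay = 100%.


Step 1: sand + silt + clay = 100%
Step 2: silt = 100 - sand - clay
Step 3: silt = 100 - 54 - 21
Step 4: silt = 25%

25


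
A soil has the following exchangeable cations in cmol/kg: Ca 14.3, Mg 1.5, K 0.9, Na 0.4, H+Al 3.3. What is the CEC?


Step 1: CEC = Ca + Mg + K + Na + (H+Al)
Step 2: CEC = 14.3 + 1.5 + 0.9 + 0.4 + 3.3
Step 3: CEC = 20.4 cmol/kg

20.4


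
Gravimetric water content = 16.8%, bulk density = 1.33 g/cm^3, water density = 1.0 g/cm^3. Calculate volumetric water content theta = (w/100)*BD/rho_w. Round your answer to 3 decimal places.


Step 1: theta = (w / 100) * BD / rho_w
Step 2: theta = (16.8 / 100) * 1.33 / 1.0
Step 3: theta = 0.168 * 1.33
Step 4: theta = 0.223

0.223


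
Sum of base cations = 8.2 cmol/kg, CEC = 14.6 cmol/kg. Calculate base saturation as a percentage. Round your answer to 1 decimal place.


Step 1: BS = 100 * (sum of bases) / CEC
Step 2: BS = 100 * 8.2 / 14.6
Step 3: BS = 56.2%

56.2


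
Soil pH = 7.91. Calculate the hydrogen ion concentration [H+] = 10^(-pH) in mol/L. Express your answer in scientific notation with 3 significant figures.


Step 1: [H+] = 10^(-pH)
Step 2: [H+] = 10^(-7.91)
Step 3: [H+] = 1.23e-08 mol/L

1.23e-08


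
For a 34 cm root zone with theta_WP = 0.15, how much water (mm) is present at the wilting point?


Step 1: Water (mm) = theta_WP * depth * 10
Step 2: Water = 0.15 * 34 * 10
Step 3: Water = 51.0 mm

51.0


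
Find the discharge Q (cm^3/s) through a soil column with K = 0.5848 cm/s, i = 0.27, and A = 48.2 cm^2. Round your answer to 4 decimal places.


Step 1: Apply Darcy's law: Q = K * i * A
Step 2: Q = 0.5848 * 0.27 * 48.2
Step 3: Q = 7.6106 cm^3/s

7.6106


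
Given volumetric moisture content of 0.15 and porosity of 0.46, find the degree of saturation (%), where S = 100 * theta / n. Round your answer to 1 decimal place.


Step 1: S = 100 * theta_v / n
Step 2: S = 100 * 0.15 / 0.46
Step 3: S = 32.6%

32.6


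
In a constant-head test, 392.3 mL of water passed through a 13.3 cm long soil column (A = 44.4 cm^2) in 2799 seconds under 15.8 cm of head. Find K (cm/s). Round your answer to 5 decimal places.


Step 1: K = Q * L / (A * t * h)
Step 2: Numerator = 392.3 * 13.3 = 5217.59
Step 3: Denominator = 44.4 * 2799 * 15.8 = 1963554.48
Step 4: K = 5217.59 / 1963554.48 = 0.00266 cm/s

0.00266


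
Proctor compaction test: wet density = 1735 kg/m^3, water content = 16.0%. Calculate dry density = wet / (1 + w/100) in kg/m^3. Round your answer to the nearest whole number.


Step 1: Dry density = wet density / (1 + w/100)
Step 2: Dry density = 1735 / (1 + 16.0/100)
Step 3: Dry density = 1735 / 1.16
Step 4: Dry density = 1496 kg/m^3

1496


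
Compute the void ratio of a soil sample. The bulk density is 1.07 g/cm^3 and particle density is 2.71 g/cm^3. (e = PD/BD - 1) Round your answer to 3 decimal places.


Step 1: e = PD / BD - 1
Step 2: e = 2.71 / 1.07 - 1
Step 3: e = 2.53271 - 1
Step 4: e = 1.533

1.533


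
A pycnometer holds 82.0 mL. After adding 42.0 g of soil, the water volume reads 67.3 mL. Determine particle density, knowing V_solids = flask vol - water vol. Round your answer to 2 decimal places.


Step 1: Volume of solids = flask volume - water volume with soil
Step 2: V_solids = 82.0 - 67.3 = 14.7 mL
Step 3: Particle density = mass / V_solids = 42.0 / 14.7 = 2.86 g/cm^3

2.86


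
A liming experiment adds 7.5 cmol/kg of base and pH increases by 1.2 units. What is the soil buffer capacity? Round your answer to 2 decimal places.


Step 1: BC = change in base / change in pH
Step 2: BC = 7.5 / 1.2
Step 3: BC = 6.25 cmol/(kg*pH unit)

6.25


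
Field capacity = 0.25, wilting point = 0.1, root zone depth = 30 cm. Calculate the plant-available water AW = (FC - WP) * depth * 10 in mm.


Step 1: Available water = (FC - WP) * depth * 10
Step 2: AW = (0.25 - 0.1) * 30 * 10
Step 3: AW = 0.15 * 30 * 10
Step 4: AW = 45.0 mm

45.0


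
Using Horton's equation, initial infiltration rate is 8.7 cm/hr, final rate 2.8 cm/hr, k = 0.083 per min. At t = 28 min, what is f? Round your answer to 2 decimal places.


Step 1: f = fc + (f0 - fc) * exp(-k * t)
Step 2: exp(-0.083 * 28) = 0.097881
Step 3: f = 2.8 + (8.7 - 2.8) * 0.097881
Step 4: f = 2.8 + 5.9 * 0.097881
Step 5: f = 3.38 cm/hr

3.38


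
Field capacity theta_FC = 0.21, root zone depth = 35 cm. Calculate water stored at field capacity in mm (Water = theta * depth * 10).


Step 1: Water (mm) = theta_FC * depth (cm) * 10
Step 2: Water = 0.21 * 35 * 10
Step 3: Water = 73.5 mm

73.5


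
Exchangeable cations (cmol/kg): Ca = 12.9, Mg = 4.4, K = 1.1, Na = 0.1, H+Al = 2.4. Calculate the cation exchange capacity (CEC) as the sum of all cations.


Step 1: CEC = Ca + Mg + K + Na + (H+Al)
Step 2: CEC = 12.9 + 4.4 + 1.1 + 0.1 + 2.4
Step 3: CEC = 20.9 cmol/kg

20.9


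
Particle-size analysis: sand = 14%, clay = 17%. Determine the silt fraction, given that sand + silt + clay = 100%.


Step 1: sand + silt + clay = 100%
Step 2: silt = 100 - sand - clay
Step 3: silt = 100 - 14 - 17
Step 4: silt = 69%

69


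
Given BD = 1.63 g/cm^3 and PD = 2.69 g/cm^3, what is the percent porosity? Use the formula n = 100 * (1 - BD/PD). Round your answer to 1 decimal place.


Step 1: Formula: n = 100 * (1 - BD / PD)
Step 2: n = 100 * (1 - 1.63 / 2.69)
Step 3: n = 100 * (1 - 0.60595)
Step 4: n = 39.4%

39.4


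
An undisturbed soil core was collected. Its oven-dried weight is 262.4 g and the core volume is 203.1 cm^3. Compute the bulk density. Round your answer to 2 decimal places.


Step 1: Identify the formula: BD = dry mass / volume
Step 2: Substitute values: BD = 262.4 / 203.1
Step 3: BD = 1.29 g/cm^3

1.29


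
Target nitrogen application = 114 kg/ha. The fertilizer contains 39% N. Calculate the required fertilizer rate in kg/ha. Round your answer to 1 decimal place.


Step 1: Fertilizer rate = target N / (N content / 100)
Step 2: Rate = 114 / (39 / 100)
Step 3: Rate = 114 / 0.39
Step 4: Rate = 292.3 kg/ha

292.3


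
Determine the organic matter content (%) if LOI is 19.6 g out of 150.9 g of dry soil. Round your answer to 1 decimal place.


Step 1: OM% = 100 * LOI / sample mass
Step 2: OM = 100 * 19.6 / 150.9
Step 3: OM = 13.0%

13.0


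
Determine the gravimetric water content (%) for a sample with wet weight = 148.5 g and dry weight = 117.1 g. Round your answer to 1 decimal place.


Step 1: Water mass = wet - dry = 148.5 - 117.1 = 31.4 g
Step 2: w = 100 * water mass / dry mass
Step 3: w = 100 * 31.4 / 117.1 = 26.8%

26.8


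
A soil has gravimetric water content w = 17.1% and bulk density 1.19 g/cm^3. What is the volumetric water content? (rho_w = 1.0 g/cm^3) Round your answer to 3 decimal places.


Step 1: theta = (w / 100) * BD / rho_w
Step 2: theta = (17.1 / 100) * 1.19 / 1.0
Step 3: theta = 0.171 * 1.19
Step 4: theta = 0.203

0.203


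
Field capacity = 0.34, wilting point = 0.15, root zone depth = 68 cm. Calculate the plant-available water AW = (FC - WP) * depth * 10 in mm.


Step 1: Available water = (FC - WP) * depth * 10
Step 2: AW = (0.34 - 0.15) * 68 * 10
Step 3: AW = 0.19 * 68 * 10
Step 4: AW = 129.2 mm

129.2


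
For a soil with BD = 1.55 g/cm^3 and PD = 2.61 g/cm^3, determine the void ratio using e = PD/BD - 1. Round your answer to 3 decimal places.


Step 1: e = PD / BD - 1
Step 2: e = 2.61 / 1.55 - 1
Step 3: e = 1.68387 - 1
Step 4: e = 0.684

0.684


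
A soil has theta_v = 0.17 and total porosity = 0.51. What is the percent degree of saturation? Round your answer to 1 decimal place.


Step 1: S = 100 * theta_v / n
Step 2: S = 100 * 0.17 / 0.51
Step 3: S = 33.3%

33.3


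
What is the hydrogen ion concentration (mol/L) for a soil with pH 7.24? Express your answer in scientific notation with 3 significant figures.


Step 1: [H+] = 10^(-pH)
Step 2: [H+] = 10^(-7.24)
Step 3: [H+] = 5.75e-08 mol/L

5.75e-08


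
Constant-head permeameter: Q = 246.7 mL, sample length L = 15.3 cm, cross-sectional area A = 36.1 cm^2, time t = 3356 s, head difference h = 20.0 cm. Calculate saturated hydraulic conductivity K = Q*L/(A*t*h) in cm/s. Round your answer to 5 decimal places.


Step 1: K = Q * L / (A * t * h)
Step 2: Numerator = 246.7 * 15.3 = 3774.51
Step 3: Denominator = 36.1 * 3356 * 20.0 = 2423032.0
Step 4: K = 3774.51 / 2423032.0 = 0.00156 cm/s

0.00156


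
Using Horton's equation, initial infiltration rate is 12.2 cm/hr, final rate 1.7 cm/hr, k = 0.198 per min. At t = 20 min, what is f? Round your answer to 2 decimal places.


Step 1: f = fc + (f0 - fc) * exp(-k * t)
Step 2: exp(-0.198 * 20) = 0.019063
Step 3: f = 1.7 + (12.2 - 1.7) * 0.019063
Step 4: f = 1.7 + 10.5 * 0.019063
Step 5: f = 1.9 cm/hr

1.9


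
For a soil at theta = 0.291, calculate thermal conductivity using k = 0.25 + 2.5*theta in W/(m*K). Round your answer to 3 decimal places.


Step 1: k = 0.25 + 2.5 * theta
Step 2: k = 0.25 + 2.5 * 0.291
Step 3: k = 0.25 + 0.728
Step 4: k = 0.978 W/(m*K)

0.978


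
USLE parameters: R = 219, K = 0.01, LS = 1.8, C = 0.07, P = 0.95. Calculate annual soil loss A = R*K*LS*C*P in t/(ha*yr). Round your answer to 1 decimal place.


Step 1: A = R * K * LS * C * P
Step 2: R * K = 219 * 0.01 = 2.19
Step 3: (R*K) * LS = 2.19 * 1.8 = 3.942
Step 4: * C * P = 3.942 * 0.07 * 0.95 = 0.3
Step 5: A = 0.3 t/(ha*yr)

0.3


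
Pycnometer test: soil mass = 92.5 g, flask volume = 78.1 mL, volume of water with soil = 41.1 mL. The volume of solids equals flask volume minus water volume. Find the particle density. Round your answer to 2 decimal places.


Step 1: Volume of solids = flask volume - water volume with soil
Step 2: V_solids = 78.1 - 41.1 = 37.0 mL
Step 3: Particle density = mass / V_solids = 92.5 / 37.0 = 2.5 g/cm^3

2.5


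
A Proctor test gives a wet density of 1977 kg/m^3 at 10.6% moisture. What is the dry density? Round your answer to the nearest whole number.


Step 1: Dry density = wet density / (1 + w/100)
Step 2: Dry density = 1977 / (1 + 10.6/100)
Step 3: Dry density = 1977 / 1.106
Step 4: Dry density = 1788 kg/m^3

1788


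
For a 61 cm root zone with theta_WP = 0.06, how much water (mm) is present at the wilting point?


Step 1: Water (mm) = theta_WP * depth * 10
Step 2: Water = 0.06 * 61 * 10
Step 3: Water = 36.6 mm

36.6


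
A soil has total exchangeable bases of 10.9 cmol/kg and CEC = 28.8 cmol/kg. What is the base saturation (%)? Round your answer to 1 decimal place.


Step 1: BS = 100 * (sum of bases) / CEC
Step 2: BS = 100 * 10.9 / 28.8
Step 3: BS = 37.8%

37.8


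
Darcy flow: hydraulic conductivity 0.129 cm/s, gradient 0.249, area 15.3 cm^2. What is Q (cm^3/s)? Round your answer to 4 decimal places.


Step 1: Apply Darcy's law: Q = K * i * A
Step 2: Q = 0.129 * 0.249 * 15.3
Step 3: Q = 0.4915 cm^3/s

0.4915


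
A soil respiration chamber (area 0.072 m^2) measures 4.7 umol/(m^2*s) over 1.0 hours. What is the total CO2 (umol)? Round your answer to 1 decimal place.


Step 1: Convert time to seconds: 1.0 hr * 3600 = 3600.0 s
Step 2: Total = flux * area * time_s
Step 3: Total = 4.7 * 0.072 * 3600.0
Step 4: Total = 1218.2 umol

1218.2


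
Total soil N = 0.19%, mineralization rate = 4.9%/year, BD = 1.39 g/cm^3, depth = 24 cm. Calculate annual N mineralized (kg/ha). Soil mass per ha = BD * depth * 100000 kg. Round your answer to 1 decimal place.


Step 1: Soil mass per ha = BD * depth * 100000 = 1.39 * 24 * 100000 = 3336000 kg
Step 2: Total N pool = soil mass * N%/100 = 3336000 * 0.19/100 = 6338.4 kg/ha
Step 3: N mineralized = N pool * rate%/100 = 6338.4 * 4.9/100 = 310.6 kg/ha/yr

310.6


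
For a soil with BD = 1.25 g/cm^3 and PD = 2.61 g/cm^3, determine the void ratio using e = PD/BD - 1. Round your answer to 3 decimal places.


Step 1: e = PD / BD - 1
Step 2: e = 2.61 / 1.25 - 1
Step 3: e = 2.088 - 1
Step 4: e = 1.088

1.088


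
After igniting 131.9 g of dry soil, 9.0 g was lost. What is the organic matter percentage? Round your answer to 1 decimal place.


Step 1: OM% = 100 * LOI / sample mass
Step 2: OM = 100 * 9.0 / 131.9
Step 3: OM = 6.8%

6.8


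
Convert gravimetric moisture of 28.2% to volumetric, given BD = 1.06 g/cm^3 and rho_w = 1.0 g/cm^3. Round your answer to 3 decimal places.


Step 1: theta = (w / 100) * BD / rho_w
Step 2: theta = (28.2 / 100) * 1.06 / 1.0
Step 3: theta = 0.282 * 1.06
Step 4: theta = 0.299

0.299


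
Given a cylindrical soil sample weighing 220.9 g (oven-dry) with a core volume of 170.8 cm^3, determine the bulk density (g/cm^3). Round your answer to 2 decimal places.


Step 1: Identify the formula: BD = dry mass / volume
Step 2: Substitute values: BD = 220.9 / 170.8
Step 3: BD = 1.29 g/cm^3

1.29


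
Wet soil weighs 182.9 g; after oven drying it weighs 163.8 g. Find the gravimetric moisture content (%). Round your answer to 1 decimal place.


Step 1: Water mass = wet - dry = 182.9 - 163.8 = 19.1 g
Step 2: w = 100 * water mass / dry mass
Step 3: w = 100 * 19.1 / 163.8 = 11.7%

11.7


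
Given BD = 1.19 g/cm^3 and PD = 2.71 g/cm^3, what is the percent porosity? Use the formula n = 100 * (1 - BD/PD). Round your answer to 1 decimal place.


Step 1: Formula: n = 100 * (1 - BD / PD)
Step 2: n = 100 * (1 - 1.19 / 2.71)
Step 3: n = 100 * (1 - 0.43911)
Step 4: n = 56.1%

56.1


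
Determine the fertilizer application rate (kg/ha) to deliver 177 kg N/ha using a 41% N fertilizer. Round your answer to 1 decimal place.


Step 1: Fertilizer rate = target N / (N content / 100)
Step 2: Rate = 177 / (41 / 100)
Step 3: Rate = 177 / 0.41
Step 4: Rate = 431.7 kg/ha

431.7


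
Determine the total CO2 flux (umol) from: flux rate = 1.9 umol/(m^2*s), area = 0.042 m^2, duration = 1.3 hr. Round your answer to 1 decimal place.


Step 1: Convert time to seconds: 1.3 hr * 3600 = 4680.0 s
Step 2: Total = flux * area * time_s
Step 3: Total = 1.9 * 0.042 * 4680.0
Step 4: Total = 373.5 umol

373.5


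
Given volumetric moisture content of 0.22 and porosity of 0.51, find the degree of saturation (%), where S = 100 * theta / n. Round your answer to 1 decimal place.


Step 1: S = 100 * theta_v / n
Step 2: S = 100 * 0.22 / 0.51
Step 3: S = 43.1%

43.1


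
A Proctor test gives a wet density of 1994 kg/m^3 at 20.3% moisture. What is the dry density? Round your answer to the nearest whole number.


Step 1: Dry density = wet density / (1 + w/100)
Step 2: Dry density = 1994 / (1 + 20.3/100)
Step 3: Dry density = 1994 / 1.203
Step 4: Dry density = 1658 kg/m^3

1658


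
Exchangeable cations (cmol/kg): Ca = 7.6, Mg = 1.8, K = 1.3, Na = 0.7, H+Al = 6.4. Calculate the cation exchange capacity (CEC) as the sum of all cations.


Step 1: CEC = Ca + Mg + K + Na + (H+Al)
Step 2: CEC = 7.6 + 1.8 + 1.3 + 0.7 + 6.4
Step 3: CEC = 17.8 cmol/kg

17.8


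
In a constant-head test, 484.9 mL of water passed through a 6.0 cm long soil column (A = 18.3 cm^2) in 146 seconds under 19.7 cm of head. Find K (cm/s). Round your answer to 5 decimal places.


Step 1: K = Q * L / (A * t * h)
Step 2: Numerator = 484.9 * 6.0 = 2909.4
Step 3: Denominator = 18.3 * 146 * 19.7 = 52634.46
Step 4: K = 2909.4 / 52634.46 = 0.05528 cm/s

0.05528


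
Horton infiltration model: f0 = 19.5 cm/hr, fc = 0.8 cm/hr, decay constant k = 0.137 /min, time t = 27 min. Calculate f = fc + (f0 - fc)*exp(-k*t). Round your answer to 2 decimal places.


Step 1: f = fc + (f0 - fc) * exp(-k * t)
Step 2: exp(-0.137 * 27) = 0.024748
Step 3: f = 0.8 + (19.5 - 0.8) * 0.024748
Step 4: f = 0.8 + 18.7 * 0.024748
Step 5: f = 1.26 cm/hr

1.26


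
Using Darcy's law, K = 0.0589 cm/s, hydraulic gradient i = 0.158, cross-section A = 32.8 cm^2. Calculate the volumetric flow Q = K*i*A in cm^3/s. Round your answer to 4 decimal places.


Step 1: Apply Darcy's law: Q = K * i * A
Step 2: Q = 0.0589 * 0.158 * 32.8
Step 3: Q = 0.3052 cm^3/s

0.3052


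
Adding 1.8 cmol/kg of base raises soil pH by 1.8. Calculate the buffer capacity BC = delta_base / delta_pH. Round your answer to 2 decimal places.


Step 1: BC = change in base / change in pH
Step 2: BC = 1.8 / 1.8
Step 3: BC = 1.0 cmol/(kg*pH unit)

1.0


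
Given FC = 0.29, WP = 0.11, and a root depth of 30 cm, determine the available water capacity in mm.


Step 1: Available water = (FC - WP) * depth * 10
Step 2: AW = (0.29 - 0.11) * 30 * 10
Step 3: AW = 0.18 * 30 * 10
Step 4: AW = 54.0 mm

54.0


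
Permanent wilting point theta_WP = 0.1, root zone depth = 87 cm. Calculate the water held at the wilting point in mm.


Step 1: Water (mm) = theta_WP * depth * 10
Step 2: Water = 0.1 * 87 * 10
Step 3: Water = 87.0 mm

87.0


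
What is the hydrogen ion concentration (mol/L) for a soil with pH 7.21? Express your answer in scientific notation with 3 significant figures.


Step 1: [H+] = 10^(-pH)
Step 2: [H+] = 10^(-7.21)
Step 3: [H+] = 6.17e-08 mol/L

6.17e-08


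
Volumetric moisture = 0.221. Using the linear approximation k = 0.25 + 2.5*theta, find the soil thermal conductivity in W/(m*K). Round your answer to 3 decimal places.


Step 1: k = 0.25 + 2.5 * theta
Step 2: k = 0.25 + 2.5 * 0.221
Step 3: k = 0.25 + 0.553
Step 4: k = 0.803 W/(m*K)

0.803


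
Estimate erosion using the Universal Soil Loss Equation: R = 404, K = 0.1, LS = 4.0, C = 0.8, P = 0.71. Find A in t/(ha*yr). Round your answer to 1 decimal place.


Step 1: A = R * K * LS * C * P
Step 2: R * K = 404 * 0.1 = 40.4
Step 3: (R*K) * LS = 40.4 * 4.0 = 161.6
Step 4: * C * P = 161.6 * 0.8 * 0.71 = 91.8
Step 5: A = 91.8 t/(ha*yr)

91.8


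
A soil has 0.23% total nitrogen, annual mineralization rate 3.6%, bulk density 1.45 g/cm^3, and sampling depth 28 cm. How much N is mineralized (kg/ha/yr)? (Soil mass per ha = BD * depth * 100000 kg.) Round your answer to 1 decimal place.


Step 1: Soil mass per ha = BD * depth * 100000 = 1.45 * 28 * 100000 = 4060000 kg
Step 2: Total N pool = soil mass * N%/100 = 4060000 * 0.23/100 = 9338.0 kg/ha
Step 3: N mineralized = N pool * rate%/100 = 9338.0 * 3.6/100 = 336.2 kg/ha/yr

336.2


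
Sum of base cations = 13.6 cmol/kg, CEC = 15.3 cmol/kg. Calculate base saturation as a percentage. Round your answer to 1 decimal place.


Step 1: BS = 100 * (sum of bases) / CEC
Step 2: BS = 100 * 13.6 / 15.3
Step 3: BS = 88.9%

88.9


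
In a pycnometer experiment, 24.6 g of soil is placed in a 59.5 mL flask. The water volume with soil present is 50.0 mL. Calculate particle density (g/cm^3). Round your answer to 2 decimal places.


Step 1: Volume of solids = flask volume - water volume with soil
Step 2: V_solids = 59.5 - 50.0 = 9.5 mL
Step 3: Particle density = mass / V_solids = 24.6 / 9.5 = 2.59 g/cm^3

2.59


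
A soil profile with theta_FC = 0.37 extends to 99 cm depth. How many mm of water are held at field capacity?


Step 1: Water (mm) = theta_FC * depth (cm) * 10
Step 2: Water = 0.37 * 99 * 10
Step 3: Water = 366.3 mm

366.3


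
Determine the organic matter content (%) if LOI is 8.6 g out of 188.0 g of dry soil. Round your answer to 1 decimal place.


Step 1: OM% = 100 * LOI / sample mass
Step 2: OM = 100 * 8.6 / 188.0
Step 3: OM = 4.6%

4.6


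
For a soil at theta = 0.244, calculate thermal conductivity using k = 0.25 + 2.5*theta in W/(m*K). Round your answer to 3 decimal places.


Step 1: k = 0.25 + 2.5 * theta
Step 2: k = 0.25 + 2.5 * 0.244
Step 3: k = 0.25 + 0.61
Step 4: k = 0.86 W/(m*K)

0.86


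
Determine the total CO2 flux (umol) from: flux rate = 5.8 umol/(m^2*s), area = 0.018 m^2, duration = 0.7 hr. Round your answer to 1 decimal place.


Step 1: Convert time to seconds: 0.7 hr * 3600 = 2520.0 s
Step 2: Total = flux * area * time_s
Step 3: Total = 5.8 * 0.018 * 2520.0
Step 4: Total = 263.1 umol

263.1


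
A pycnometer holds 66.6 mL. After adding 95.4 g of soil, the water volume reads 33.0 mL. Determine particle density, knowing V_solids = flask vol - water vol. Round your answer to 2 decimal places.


Step 1: Volume of solids = flask volume - water volume with soil
Step 2: V_solids = 66.6 - 33.0 = 33.6 mL
Step 3: Particle density = mass / V_solids = 95.4 / 33.6 = 2.84 g/cm^3

2.84


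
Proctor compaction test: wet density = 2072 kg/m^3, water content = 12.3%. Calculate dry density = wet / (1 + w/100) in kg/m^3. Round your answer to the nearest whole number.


Step 1: Dry density = wet density / (1 + w/100)
Step 2: Dry density = 2072 / (1 + 12.3/100)
Step 3: Dry density = 2072 / 1.123
Step 4: Dry density = 1845 kg/m^3

1845


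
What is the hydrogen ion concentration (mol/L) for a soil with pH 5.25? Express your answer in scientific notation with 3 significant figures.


Step 1: [H+] = 10^(-pH)
Step 2: [H+] = 10^(-5.25)
Step 3: [H+] = 5.62e-06 mol/L

5.62e-06


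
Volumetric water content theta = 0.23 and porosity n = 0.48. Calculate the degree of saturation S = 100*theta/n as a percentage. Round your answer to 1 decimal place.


Step 1: S = 100 * theta_v / n
Step 2: S = 100 * 0.23 / 0.48
Step 3: S = 47.9%

47.9


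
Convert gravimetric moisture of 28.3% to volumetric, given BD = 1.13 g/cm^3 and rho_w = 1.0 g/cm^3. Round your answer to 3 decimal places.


Step 1: theta = (w / 100) * BD / rho_w
Step 2: theta = (28.3 / 100) * 1.13 / 1.0
Step 3: theta = 0.283 * 1.13
Step 4: theta = 0.32

0.32


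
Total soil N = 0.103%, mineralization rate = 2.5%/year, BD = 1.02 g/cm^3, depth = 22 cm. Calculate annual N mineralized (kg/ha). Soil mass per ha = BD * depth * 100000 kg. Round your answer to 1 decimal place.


Step 1: Soil mass per ha = BD * depth * 100000 = 1.02 * 22 * 100000 = 2244000 kg
Step 2: Total N pool = soil mass * N%/100 = 2244000 * 0.103/100 = 2311.32 kg/ha
Step 3: N mineralized = N pool * rate%/100 = 2311.32 * 2.5/100 = 57.8 kg/ha/yr

57.8


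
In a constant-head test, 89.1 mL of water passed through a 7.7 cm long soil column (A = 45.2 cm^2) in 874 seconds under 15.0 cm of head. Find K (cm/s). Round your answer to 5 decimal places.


Step 1: K = Q * L / (A * t * h)
Step 2: Numerator = 89.1 * 7.7 = 686.07
Step 3: Denominator = 45.2 * 874 * 15.0 = 592572.0
Step 4: K = 686.07 / 592572.0 = 0.00116 cm/s

0.00116


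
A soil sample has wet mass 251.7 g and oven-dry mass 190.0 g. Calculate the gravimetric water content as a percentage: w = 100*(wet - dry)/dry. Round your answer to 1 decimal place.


Step 1: Water mass = wet - dry = 251.7 - 190.0 = 61.7 g
Step 2: w = 100 * water mass / dry mass
Step 3: w = 100 * 61.7 / 190.0 = 32.5%

32.5


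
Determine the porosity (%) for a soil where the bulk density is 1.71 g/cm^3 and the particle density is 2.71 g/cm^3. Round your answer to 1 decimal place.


Step 1: Formula: n = 100 * (1 - BD / PD)
Step 2: n = 100 * (1 - 1.71 / 2.71)
Step 3: n = 100 * (1 - 0.631)
Step 4: n = 36.9%

36.9


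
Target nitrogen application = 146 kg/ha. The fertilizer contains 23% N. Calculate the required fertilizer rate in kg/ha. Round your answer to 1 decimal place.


Step 1: Fertilizer rate = target N / (N content / 100)
Step 2: Rate = 146 / (23 / 100)
Step 3: Rate = 146 / 0.23
Step 4: Rate = 634.8 kg/ha

634.8


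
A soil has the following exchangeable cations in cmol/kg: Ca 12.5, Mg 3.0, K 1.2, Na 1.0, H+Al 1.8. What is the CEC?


Step 1: CEC = Ca + Mg + K + Na + (H+Al)
Step 2: CEC = 12.5 + 3.0 + 1.2 + 1.0 + 1.8
Step 3: CEC = 19.5 cmol/kg

19.5


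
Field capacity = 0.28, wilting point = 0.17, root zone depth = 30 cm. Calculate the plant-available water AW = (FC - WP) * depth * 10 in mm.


Step 1: Available water = (FC - WP) * depth * 10
Step 2: AW = (0.28 - 0.17) * 30 * 10
Step 3: AW = 0.11 * 30 * 10
Step 4: AW = 33.0 mm

33.0


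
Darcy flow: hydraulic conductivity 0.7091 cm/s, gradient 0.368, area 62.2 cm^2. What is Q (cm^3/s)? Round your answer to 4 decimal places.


Step 1: Apply Darcy's law: Q = K * i * A
Step 2: Q = 0.7091 * 0.368 * 62.2
Step 3: Q = 16.231 cm^3/s

16.231


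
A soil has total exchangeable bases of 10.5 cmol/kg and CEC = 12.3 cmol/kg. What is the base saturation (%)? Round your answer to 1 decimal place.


Step 1: BS = 100 * (sum of bases) / CEC
Step 2: BS = 100 * 10.5 / 12.3
Step 3: BS = 85.4%

85.4


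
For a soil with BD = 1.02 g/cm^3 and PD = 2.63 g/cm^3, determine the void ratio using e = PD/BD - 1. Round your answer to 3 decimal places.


Step 1: e = PD / BD - 1
Step 2: e = 2.63 / 1.02 - 1
Step 3: e = 2.57843 - 1
Step 4: e = 1.578

1.578


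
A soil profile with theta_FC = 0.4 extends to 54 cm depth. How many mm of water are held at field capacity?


Step 1: Water (mm) = theta_FC * depth (cm) * 10
Step 2: Water = 0.4 * 54 * 10
Step 3: Water = 216.0 mm

216.0


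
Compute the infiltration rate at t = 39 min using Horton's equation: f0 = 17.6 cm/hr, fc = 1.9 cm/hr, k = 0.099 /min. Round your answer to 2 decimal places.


Step 1: f = fc + (f0 - fc) * exp(-k * t)
Step 2: exp(-0.099 * 39) = 0.021047
Step 3: f = 1.9 + (17.6 - 1.9) * 0.021047
Step 4: f = 1.9 + 15.7 * 0.021047
Step 5: f = 2.23 cm/hr

2.23


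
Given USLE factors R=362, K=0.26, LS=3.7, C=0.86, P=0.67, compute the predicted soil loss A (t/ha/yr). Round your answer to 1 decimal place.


Step 1: A = R * K * LS * C * P
Step 2: R * K = 362 * 0.26 = 94.12
Step 3: (R*K) * LS = 94.12 * 3.7 = 348.244
Step 4: * C * P = 348.244 * 0.86 * 0.67 = 200.7
Step 5: A = 200.7 t/(ha*yr)

200.7


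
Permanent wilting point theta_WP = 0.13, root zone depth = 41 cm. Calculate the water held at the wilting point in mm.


Step 1: Water (mm) = theta_WP * depth * 10
Step 2: Water = 0.13 * 41 * 10
Step 3: Water = 53.3 mm

53.3


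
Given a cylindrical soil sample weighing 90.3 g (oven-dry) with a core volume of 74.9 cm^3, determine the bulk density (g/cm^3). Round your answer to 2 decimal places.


Step 1: Identify the formula: BD = dry mass / volume
Step 2: Substitute values: BD = 90.3 / 74.9
Step 3: BD = 1.21 g/cm^3

1.21


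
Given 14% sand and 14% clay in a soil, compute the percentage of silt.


Step 1: sand + silt + clay = 100%
Step 2: silt = 100 - sand - clay
Step 3: silt = 100 - 14 - 14
Step 4: silt = 72%

72


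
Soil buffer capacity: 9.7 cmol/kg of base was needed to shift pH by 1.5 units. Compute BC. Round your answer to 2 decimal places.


Step 1: BC = change in base / change in pH
Step 2: BC = 9.7 / 1.5
Step 3: BC = 6.47 cmol/(kg*pH unit)

6.47


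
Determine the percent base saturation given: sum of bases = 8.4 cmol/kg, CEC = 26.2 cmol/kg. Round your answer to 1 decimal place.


Step 1: BS = 100 * (sum of bases) / CEC
Step 2: BS = 100 * 8.4 / 26.2
Step 3: BS = 32.1%

32.1


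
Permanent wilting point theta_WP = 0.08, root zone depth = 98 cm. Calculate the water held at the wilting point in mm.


Step 1: Water (mm) = theta_WP * depth * 10
Step 2: Water = 0.08 * 98 * 10
Step 3: Water = 78.4 mm

78.4


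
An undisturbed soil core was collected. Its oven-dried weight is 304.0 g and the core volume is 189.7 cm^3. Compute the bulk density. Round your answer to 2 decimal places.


Step 1: Identify the formula: BD = dry mass / volume
Step 2: Substitute values: BD = 304.0 / 189.7
Step 3: BD = 1.6 g/cm^3

1.6


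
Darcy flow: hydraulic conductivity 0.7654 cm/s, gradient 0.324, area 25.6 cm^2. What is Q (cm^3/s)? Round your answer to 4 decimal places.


Step 1: Apply Darcy's law: Q = K * i * A
Step 2: Q = 0.7654 * 0.324 * 25.6
Step 3: Q = 6.3485 cm^3/s

6.3485


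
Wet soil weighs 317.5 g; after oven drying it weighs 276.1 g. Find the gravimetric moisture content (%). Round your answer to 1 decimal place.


Step 1: Water mass = wet - dry = 317.5 - 276.1 = 41.4 g
Step 2: w = 100 * water mass / dry mass
Step 3: w = 100 * 41.4 / 276.1 = 15.0%

15.0


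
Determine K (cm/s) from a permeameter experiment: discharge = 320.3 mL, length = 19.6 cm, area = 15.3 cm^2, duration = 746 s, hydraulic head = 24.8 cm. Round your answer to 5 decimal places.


Step 1: K = Q * L / (A * t * h)
Step 2: Numerator = 320.3 * 19.6 = 6277.88
Step 3: Denominator = 15.3 * 746 * 24.8 = 283062.24
Step 4: K = 6277.88 / 283062.24 = 0.02218 cm/s

0.02218


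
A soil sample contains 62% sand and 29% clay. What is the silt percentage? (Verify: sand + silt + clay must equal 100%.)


Step 1: sand + silt + clay = 100%
Step 2: silt = 100 - sand - clay
Step 3: silt = 100 - 62 - 29
Step 4: silt = 9%

9


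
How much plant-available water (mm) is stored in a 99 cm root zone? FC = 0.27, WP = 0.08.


Step 1: Available water = (FC - WP) * depth * 10
Step 2: AW = (0.27 - 0.08) * 99 * 10
Step 3: AW = 0.19 * 99 * 10
Step 4: AW = 188.1 mm

188.1


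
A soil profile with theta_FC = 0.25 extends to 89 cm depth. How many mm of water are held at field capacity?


Step 1: Water (mm) = theta_FC * depth (cm) * 10
Step 2: Water = 0.25 * 89 * 10
Step 3: Water = 222.5 mm

222.5


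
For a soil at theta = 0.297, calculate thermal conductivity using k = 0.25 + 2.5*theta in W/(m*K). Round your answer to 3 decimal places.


Step 1: k = 0.25 + 2.5 * theta
Step 2: k = 0.25 + 2.5 * 0.297
Step 3: k = 0.25 + 0.743
Step 4: k = 0.993 W/(m*K)

0.993


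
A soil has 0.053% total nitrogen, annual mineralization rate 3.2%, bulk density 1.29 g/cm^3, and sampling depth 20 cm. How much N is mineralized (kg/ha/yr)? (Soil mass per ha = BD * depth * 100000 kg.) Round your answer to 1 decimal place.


Step 1: Soil mass per ha = BD * depth * 100000 = 1.29 * 20 * 100000 = 2580000 kg
Step 2: Total N pool = soil mass * N%/100 = 2580000 * 0.053/100 = 1367.4 kg/ha
Step 3: N mineralized = N pool * rate%/100 = 1367.4 * 3.2/100 = 43.8 kg/ha/yr

43.8


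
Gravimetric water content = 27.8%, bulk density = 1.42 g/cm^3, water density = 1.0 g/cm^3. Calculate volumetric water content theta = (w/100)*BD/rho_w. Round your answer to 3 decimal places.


Step 1: theta = (w / 100) * BD / rho_w
Step 2: theta = (27.8 / 100) * 1.42 / 1.0
Step 3: theta = 0.278 * 1.42
Step 4: theta = 0.395

0.395


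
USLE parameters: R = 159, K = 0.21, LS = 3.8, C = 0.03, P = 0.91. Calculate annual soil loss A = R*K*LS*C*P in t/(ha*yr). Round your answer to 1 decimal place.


Step 1: A = R * K * LS * C * P
Step 2: R * K = 159 * 0.21 = 33.39
Step 3: (R*K) * LS = 33.39 * 3.8 = 126.882
Step 4: * C * P = 126.882 * 0.03 * 0.91 = 3.5
Step 5: A = 3.5 t/(ha*yr)

3.5


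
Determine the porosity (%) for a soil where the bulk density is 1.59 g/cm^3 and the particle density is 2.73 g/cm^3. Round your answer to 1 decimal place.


Step 1: Formula: n = 100 * (1 - BD / PD)
Step 2: n = 100 * (1 - 1.59 / 2.73)
Step 3: n = 100 * (1 - 0.58242)
Step 4: n = 41.8%

41.8


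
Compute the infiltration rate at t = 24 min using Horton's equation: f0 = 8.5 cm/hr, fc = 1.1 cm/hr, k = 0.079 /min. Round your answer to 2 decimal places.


Step 1: f = fc + (f0 - fc) * exp(-k * t)
Step 2: exp(-0.079 * 24) = 0.150168
Step 3: f = 1.1 + (8.5 - 1.1) * 0.150168
Step 4: f = 1.1 + 7.4 * 0.150168
Step 5: f = 2.21 cm/hr

2.21


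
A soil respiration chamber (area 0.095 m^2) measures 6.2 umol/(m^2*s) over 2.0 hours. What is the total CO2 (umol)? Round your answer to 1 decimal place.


Step 1: Convert time to seconds: 2.0 hr * 3600 = 7200.0 s
Step 2: Total = flux * area * time_s
Step 3: Total = 6.2 * 0.095 * 7200.0
Step 4: Total = 4240.8 umol

4240.8


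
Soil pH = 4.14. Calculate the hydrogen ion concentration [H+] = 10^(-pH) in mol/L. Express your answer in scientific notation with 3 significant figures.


Step 1: [H+] = 10^(-pH)
Step 2: [H+] = 10^(-4.14)
Step 3: [H+] = 7.24e-05 mol/L

7.24e-05


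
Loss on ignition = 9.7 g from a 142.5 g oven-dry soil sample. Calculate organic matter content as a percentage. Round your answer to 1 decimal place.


Step 1: OM% = 100 * LOI / sample mass
Step 2: OM = 100 * 9.7 / 142.5
Step 3: OM = 6.8%

6.8


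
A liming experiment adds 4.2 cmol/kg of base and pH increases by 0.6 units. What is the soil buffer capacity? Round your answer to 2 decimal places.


Step 1: BC = change in base / change in pH
Step 2: BC = 4.2 / 0.6
Step 3: BC = 7.0 cmol/(kg*pH unit)

7.0


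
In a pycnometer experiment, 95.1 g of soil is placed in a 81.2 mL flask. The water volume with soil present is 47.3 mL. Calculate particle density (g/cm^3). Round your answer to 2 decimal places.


Step 1: Volume of solids = flask volume - water volume with soil
Step 2: V_solids = 81.2 - 47.3 = 33.9 mL
Step 3: Particle density = mass / V_solids = 95.1 / 33.9 = 2.81 g/cm^3

2.81


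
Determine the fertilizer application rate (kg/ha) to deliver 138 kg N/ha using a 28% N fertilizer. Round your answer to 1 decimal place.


Step 1: Fertilizer rate = target N / (N content / 100)
Step 2: Rate = 138 / (28 / 100)
Step 3: Rate = 138 / 0.28
Step 4: Rate = 492.9 kg/ha

492.9


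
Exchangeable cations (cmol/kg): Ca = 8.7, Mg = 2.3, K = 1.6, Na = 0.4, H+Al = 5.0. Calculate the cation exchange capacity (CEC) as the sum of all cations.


Step 1: CEC = Ca + Mg + K + Na + (H+Al)
Step 2: CEC = 8.7 + 2.3 + 1.6 + 0.4 + 5.0
Step 3: CEC = 18.0 cmol/kg

18.0


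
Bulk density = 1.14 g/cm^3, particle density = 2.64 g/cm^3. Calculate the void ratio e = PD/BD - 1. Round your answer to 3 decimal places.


Step 1: e = PD / BD - 1
Step 2: e = 2.64 / 1.14 - 1
Step 3: e = 2.31579 - 1
Step 4: e = 1.316

1.316


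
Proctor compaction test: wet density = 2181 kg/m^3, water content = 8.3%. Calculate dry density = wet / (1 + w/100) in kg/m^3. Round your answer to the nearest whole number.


Step 1: Dry density = wet density / (1 + w/100)
Step 2: Dry density = 2181 / (1 + 8.3/100)
Step 3: Dry density = 2181 / 1.083
Step 4: Dry density = 2014 kg/m^3

2014


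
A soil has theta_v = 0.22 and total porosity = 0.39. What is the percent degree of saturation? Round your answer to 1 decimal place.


Step 1: S = 100 * theta_v / n
Step 2: S = 100 * 0.22 / 0.39
Step 3: S = 56.4%

56.4


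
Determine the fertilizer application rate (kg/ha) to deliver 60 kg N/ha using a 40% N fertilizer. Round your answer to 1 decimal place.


Step 1: Fertilizer rate = target N / (N content / 100)
Step 2: Rate = 60 / (40 / 100)
Step 3: Rate = 60 / 0.4
Step 4: Rate = 150.0 kg/ha

150.0


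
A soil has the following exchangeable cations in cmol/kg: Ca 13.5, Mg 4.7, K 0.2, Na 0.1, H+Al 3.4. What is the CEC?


Step 1: CEC = Ca + Mg + K + Na + (H+Al)
Step 2: CEC = 13.5 + 4.7 + 0.2 + 0.1 + 3.4
Step 3: CEC = 21.9 cmol/kg

21.9


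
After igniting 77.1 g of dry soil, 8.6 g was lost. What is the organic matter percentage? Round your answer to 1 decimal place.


Step 1: OM% = 100 * LOI / sample mass
Step 2: OM = 100 * 8.6 / 77.1
Step 3: OM = 11.2%

11.2


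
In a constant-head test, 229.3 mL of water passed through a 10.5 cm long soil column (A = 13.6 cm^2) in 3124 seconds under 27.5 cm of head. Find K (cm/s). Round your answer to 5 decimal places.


Step 1: K = Q * L / (A * t * h)
Step 2: Numerator = 229.3 * 10.5 = 2407.65
Step 3: Denominator = 13.6 * 3124 * 27.5 = 1168376.0
Step 4: K = 2407.65 / 1168376.0 = 0.00206 cm/s

0.00206


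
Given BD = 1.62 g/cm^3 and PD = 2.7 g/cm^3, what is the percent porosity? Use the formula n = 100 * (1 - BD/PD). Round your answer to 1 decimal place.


Step 1: Formula: n = 100 * (1 - BD / PD)
Step 2: n = 100 * (1 - 1.62 / 2.7)
Step 3: n = 100 * (1 - 0.6)
Step 4: n = 40.0%

40.0


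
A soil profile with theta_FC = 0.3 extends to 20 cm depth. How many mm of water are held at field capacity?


Step 1: Water (mm) = theta_FC * depth (cm) * 10
Step 2: Water = 0.3 * 20 * 10
Step 3: Water = 60.0 mm

60.0


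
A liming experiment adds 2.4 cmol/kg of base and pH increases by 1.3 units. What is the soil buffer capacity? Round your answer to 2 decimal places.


Step 1: BC = change in base / change in pH
Step 2: BC = 2.4 / 1.3
Step 3: BC = 1.85 cmol/(kg*pH unit)

1.85


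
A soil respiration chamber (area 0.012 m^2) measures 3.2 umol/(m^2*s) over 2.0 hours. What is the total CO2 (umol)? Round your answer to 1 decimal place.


Step 1: Convert time to seconds: 2.0 hr * 3600 = 7200.0 s
Step 2: Total = flux * area * time_s
Step 3: Total = 3.2 * 0.012 * 7200.0
Step 4: Total = 276.5 umol

276.5


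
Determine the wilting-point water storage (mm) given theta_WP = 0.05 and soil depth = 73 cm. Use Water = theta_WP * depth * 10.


Step 1: Water (mm) = theta_WP * depth * 10
Step 2: Water = 0.05 * 73 * 10
Step 3: Water = 36.5 mm

36.5


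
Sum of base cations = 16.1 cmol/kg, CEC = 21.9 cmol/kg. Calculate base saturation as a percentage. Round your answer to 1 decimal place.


Step 1: BS = 100 * (sum of bases) / CEC
Step 2: BS = 100 * 16.1 / 21.9
Step 3: BS = 73.5%

73.5


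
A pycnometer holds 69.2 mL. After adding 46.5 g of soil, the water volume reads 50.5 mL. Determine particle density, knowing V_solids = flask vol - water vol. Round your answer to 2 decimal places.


Step 1: Volume of solids = flask volume - water volume with soil
Step 2: V_solids = 69.2 - 50.5 = 18.7 mL
Step 3: Particle density = mass / V_solids = 46.5 / 18.7 = 2.49 g/cm^3

2.49


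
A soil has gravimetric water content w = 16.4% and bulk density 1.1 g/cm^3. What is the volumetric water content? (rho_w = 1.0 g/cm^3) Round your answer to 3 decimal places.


Step 1: theta = (w / 100) * BD / rho_w
Step 2: theta = (16.4 / 100) * 1.1 / 1.0
Step 3: theta = 0.164 * 1.1
Step 4: theta = 0.18

0.18


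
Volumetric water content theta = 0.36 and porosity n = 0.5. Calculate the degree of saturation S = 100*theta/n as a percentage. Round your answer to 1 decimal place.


Step 1: S = 100 * theta_v / n
Step 2: S = 100 * 0.36 / 0.5
Step 3: S = 72.0%

72.0


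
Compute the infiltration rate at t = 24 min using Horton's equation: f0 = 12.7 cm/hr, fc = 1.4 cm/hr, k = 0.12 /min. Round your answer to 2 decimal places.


Step 1: f = fc + (f0 - fc) * exp(-k * t)
Step 2: exp(-0.12 * 24) = 0.056135
Step 3: f = 1.4 + (12.7 - 1.4) * 0.056135
Step 4: f = 1.4 + 11.3 * 0.056135
Step 5: f = 2.03 cm/hr

2.03
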